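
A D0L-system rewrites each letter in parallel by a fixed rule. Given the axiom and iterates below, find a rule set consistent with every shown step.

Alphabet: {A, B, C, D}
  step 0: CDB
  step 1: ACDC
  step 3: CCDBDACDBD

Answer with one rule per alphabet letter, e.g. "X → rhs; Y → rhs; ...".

A->BD, B->C, C->A, D->CD

  step 0 ⇒ step 1: CDB ⇒ A·CD·C
    B ↦ C
    C ↦ A
    D ↦ CD
    A ↦ BD  (constrained at step 1)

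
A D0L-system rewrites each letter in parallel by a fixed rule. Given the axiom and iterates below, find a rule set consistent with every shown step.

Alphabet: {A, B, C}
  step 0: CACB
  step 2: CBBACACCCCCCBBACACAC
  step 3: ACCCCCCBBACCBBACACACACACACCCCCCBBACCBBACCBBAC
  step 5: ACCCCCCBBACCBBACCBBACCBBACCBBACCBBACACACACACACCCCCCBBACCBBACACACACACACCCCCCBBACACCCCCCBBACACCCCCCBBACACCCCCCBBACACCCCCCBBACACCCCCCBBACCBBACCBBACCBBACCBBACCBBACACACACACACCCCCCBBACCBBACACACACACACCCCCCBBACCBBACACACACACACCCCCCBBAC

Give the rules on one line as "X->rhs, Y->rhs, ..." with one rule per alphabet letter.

A->CBB, B->CC, C->AC

  step 2 ⇒ step 3: CBBACACCCCCCBBACACAC ⇒ AC·CC·CC·CBB·AC·CBB·AC·AC·AC·AC·AC·AC·CC·CC·CBB·AC·CBB·AC·CBB·AC
    A ↦ CBB
    B ↦ CC
    C ↦ AC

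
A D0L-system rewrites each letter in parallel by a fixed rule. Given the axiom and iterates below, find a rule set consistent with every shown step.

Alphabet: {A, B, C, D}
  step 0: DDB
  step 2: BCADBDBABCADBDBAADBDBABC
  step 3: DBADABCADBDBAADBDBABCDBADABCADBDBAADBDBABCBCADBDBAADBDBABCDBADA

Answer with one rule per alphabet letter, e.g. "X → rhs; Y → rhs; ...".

A->BC, B->DBA, C->DA, D->ADB

  step 2 ⇒ step 3: BCADBDBABCADBDBAADBDBABC ⇒ DBA·DA·BC·ADB·DBA·ADB·DBA·BC·DBA·DA·BC·ADB·DBA·ADB·DBA·BC·BC·ADB·DBA·ADB·DBA·BC·DBA·DA
    A ↦ BC
    B ↦ DBA
    C ↦ DA
    D ↦ ADB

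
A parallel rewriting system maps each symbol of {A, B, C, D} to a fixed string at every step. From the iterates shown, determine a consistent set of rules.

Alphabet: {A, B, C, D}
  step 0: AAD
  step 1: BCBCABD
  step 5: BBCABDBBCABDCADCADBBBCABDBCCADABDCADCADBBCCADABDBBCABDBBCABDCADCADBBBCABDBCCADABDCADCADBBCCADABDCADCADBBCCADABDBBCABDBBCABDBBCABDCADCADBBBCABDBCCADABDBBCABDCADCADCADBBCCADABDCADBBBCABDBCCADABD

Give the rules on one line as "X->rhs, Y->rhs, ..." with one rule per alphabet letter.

  step 0 ⇒ step 1: AAD ⇒ BC·BC·ABD
    A ↦ BC
    D ↦ ABD
    B ↦ CAD  (constrained at step 1)
    C ↦ B  (constrained at step 1)

A->BC, B->CAD, C->B, D->ABD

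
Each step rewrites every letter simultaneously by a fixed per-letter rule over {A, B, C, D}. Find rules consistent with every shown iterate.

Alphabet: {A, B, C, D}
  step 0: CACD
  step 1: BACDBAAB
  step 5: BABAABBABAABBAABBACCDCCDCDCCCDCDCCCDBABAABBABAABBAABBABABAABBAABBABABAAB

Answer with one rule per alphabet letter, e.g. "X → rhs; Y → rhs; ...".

  step 0 ⇒ step 1: CACD ⇒ BA·CD·BA·AB
    A ↦ CD
    C ↦ BA
    D ↦ AB
    B ↦ C  (constrained at step 1)

A->CD, B->C, C->BA, D->AB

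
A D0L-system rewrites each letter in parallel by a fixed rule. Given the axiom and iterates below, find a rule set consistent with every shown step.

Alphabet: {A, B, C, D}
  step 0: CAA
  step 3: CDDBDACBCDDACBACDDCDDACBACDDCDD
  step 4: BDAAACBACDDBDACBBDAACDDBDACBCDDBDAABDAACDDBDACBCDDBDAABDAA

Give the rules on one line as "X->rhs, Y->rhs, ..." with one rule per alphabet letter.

A->CDD, B->ACB, C->BD, D->A

  step 3 ⇒ step 4: CDDBDACBCDDACBACDDCDDACBACDDCDD ⇒ BD·A·A·ACB·A·CDD·BD·ACB·BD·A·A·CDD·BD·ACB·CDD·BD·A·A·BD·A·A·CDD·BD·ACB·CDD·BD·A·A·BD·A·A
    A ↦ CDD
    B ↦ ACB
    C ↦ BD
    D ↦ A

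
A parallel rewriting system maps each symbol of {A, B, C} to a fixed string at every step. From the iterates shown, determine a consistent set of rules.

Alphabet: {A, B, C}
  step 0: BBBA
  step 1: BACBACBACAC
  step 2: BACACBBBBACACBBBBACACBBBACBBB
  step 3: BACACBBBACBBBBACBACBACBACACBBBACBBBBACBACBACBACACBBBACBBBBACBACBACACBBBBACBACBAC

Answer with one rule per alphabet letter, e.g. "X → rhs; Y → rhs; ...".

  step 2 ⇒ step 3: BACACBBBBACACBBBBACACBBBACBBB ⇒ BAC·AC·BBB·AC·BBB·BAC·BAC·BAC·BAC·AC·BBB·AC·BBB·BAC·BAC·BAC·BAC·AC·BBB·AC·BBB·BAC·BAC·BAC·AC·BBB·BAC·BAC·BAC
    A ↦ AC
    B ↦ BAC
    C ↦ BBB

A->AC, B->BAC, C->BBB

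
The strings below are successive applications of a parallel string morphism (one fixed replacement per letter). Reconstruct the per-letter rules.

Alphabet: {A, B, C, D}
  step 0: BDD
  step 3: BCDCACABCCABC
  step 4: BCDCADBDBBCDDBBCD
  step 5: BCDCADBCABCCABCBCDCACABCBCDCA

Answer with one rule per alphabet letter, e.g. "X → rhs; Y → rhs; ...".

  step 4 ⇒ step 5: BCDCADBDBBCDDBBCD ⇒ BC·D·CA·D·B·CA·BC·CA·BC·BC·D·CA·CA·BC·BC·D·CA
    A ↦ B
    B ↦ BC
    C ↦ D
    D ↦ CA

A->B, B->BC, C->D, D->CA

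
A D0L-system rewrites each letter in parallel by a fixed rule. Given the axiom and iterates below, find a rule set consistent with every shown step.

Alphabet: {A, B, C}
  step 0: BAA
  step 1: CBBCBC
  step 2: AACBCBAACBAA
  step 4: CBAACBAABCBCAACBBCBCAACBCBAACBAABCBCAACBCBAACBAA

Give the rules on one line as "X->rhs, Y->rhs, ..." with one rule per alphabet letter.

A->BC, B->CB, C->AA

  step 1 ⇒ step 2: CBBCBC ⇒ AA·CB·CB·AA·CB·AA
    B ↦ CB
    C ↦ AA
  step 0 ⇒ step 1: BAA ⇒ CB·BC·BC
    A ↦ BC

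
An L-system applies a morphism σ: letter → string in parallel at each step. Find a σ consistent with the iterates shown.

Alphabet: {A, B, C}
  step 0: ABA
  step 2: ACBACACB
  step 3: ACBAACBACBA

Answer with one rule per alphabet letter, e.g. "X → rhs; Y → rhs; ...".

  step 2 ⇒ step 3: ACBACACB ⇒ AC·B·A·AC·B·AC·B·A
    A ↦ AC
    B ↦ A
    C ↦ B

A->AC, B->A, C->B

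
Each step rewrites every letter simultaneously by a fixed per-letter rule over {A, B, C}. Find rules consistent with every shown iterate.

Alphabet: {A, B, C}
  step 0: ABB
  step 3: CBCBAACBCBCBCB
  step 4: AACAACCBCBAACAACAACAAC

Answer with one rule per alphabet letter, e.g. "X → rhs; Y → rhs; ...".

A->CB, B->C, C->AA

  step 3 ⇒ step 4: CBCBAACBCBCBCB ⇒ AA·C·AA·C·CB·CB·AA·C·AA·C·AA·C·AA·C
    A ↦ CB
    B ↦ C
    C ↦ AA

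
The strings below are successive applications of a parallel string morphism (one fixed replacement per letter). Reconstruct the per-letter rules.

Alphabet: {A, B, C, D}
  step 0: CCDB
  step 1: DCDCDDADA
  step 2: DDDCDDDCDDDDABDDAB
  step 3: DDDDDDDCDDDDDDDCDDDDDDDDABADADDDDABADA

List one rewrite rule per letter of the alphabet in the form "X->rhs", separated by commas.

A->AB, B->ADA, C->DC, D->DD

  step 2 ⇒ step 3: DDDCDDDCDDDDABDDAB ⇒ DD·DD·DD·DC·DD·DD·DD·DC·DD·DD·DD·DD·AB·ADA·DD·DD·AB·ADA
    A ↦ AB
    B ↦ ADA
    C ↦ DC
    D ↦ DD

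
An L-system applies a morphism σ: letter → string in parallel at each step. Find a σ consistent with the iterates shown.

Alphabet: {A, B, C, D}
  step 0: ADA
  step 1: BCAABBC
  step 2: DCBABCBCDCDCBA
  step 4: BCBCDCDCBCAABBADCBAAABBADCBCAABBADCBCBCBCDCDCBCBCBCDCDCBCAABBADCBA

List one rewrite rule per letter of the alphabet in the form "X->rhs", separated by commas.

  step 1 ⇒ step 2: BCAABBC ⇒ DC·BA·BC·BC·DC·DC·BA
    A ↦ BC
    B ↦ DC
    C ↦ BA
  step 0 ⇒ step 1: ADA ⇒ BC·AAB·BC
    D ↦ AAB

A->BC, B->DC, C->BA, D->AAB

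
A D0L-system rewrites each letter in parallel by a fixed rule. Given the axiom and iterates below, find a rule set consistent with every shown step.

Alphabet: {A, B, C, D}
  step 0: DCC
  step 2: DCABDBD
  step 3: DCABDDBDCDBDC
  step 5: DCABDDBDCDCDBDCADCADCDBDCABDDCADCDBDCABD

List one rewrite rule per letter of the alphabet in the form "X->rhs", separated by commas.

  step 2 ⇒ step 3: DCABDBD ⇒ DC·A·BD·DB·DC·DB·DC
    A ↦ BD
    B ↦ DB
    C ↦ A
    D ↦ DC

A->BD, B->DB, C->A, D->DC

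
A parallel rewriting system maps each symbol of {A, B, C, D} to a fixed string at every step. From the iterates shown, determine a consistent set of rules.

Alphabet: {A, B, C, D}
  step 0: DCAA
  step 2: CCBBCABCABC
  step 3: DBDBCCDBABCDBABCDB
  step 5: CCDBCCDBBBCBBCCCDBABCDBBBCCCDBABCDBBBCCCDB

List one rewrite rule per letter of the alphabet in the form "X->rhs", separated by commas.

  step 2 ⇒ step 3: CCBBCABCABC ⇒ DB·DB·C·C·DB·AB·C·DB·AB·C·DB
    A ↦ AB
    B ↦ C
    C ↦ DB
    D ↦ BB  (constrained at step 0)

A->AB, B->C, C->DB, D->BB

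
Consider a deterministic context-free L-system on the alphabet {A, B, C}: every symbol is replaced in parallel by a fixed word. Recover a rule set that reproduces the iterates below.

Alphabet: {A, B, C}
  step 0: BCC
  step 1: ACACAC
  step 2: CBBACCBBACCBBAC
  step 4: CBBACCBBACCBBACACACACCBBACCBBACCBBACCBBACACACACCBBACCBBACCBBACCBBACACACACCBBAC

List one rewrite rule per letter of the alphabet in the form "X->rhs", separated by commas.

A->CBB, B->AC, C->AC

  step 1 ⇒ step 2: ACACAC ⇒ CBB·AC·CBB·AC·CBB·AC
    A ↦ CBB
    C ↦ AC
  step 0 ⇒ step 1: BCC ⇒ AC·AC·AC
    B ↦ AC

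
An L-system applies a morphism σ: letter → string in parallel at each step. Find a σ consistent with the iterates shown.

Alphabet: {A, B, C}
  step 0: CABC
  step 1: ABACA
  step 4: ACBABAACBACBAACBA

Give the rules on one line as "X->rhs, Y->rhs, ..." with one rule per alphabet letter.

A->BA, B->C, C->A

  step 0 ⇒ step 1: CABC ⇒ A·BA·C·A
    A ↦ BA
    B ↦ C
    C ↦ A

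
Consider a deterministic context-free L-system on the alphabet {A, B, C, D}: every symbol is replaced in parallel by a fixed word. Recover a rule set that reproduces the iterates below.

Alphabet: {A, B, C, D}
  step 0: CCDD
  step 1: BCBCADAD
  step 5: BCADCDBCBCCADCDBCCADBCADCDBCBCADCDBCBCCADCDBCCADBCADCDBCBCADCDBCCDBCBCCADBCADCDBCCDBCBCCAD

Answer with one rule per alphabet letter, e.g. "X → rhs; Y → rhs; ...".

A->C, B->CD, C->BC, D->AD

  step 0 ⇒ step 1: CCDD ⇒ BC·BC·AD·AD
    C ↦ BC
    D ↦ AD
    A ↦ C  (constrained at step 1)
    B ↦ CD  (constrained at step 1)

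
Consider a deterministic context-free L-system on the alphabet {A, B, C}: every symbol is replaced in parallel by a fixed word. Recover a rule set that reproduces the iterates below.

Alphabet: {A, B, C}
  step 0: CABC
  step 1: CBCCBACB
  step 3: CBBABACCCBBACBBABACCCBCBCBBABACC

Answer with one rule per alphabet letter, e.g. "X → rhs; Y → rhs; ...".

  step 0 ⇒ step 1: CABC ⇒ CB·CC·BA·CB
    A ↦ CC
    B ↦ BA
    C ↦ CB

A->CC, B->BA, C->CB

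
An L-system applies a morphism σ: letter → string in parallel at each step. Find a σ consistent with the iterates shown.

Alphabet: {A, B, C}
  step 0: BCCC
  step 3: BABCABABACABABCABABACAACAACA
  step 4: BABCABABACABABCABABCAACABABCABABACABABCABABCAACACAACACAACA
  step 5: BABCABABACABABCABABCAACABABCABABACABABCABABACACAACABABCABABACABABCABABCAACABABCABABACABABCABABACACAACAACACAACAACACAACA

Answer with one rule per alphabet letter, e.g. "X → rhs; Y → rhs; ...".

A->CA, B->BAB, C->A

  step 4 ⇒ step 5: BABCABABACABABCABABCAACABABCABABACABABCABABCAACACAACACAACA ⇒ BAB·CA·BAB·A·CA·BAB·CA·BAB·CA·A·CA·BAB·CA·BAB·A·CA·BAB·CA·BAB·A·CA·CA·A·CA·BAB·CA·BAB·A·CA·BAB·CA·BAB·CA·A·CA·BAB·CA·BAB·A·CA·BAB·CA·BAB·A·CA·CA·A·CA·A·CA·CA·A·CA·A·CA·CA·A·CA
    A ↦ CA
    B ↦ BAB
    C ↦ A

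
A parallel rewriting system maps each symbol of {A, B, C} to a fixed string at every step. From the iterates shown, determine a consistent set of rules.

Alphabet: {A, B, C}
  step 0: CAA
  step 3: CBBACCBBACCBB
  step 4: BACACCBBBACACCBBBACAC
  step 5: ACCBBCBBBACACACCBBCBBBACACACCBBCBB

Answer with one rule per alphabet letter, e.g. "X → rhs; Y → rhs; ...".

  step 4 ⇒ step 5: BACACCBBBACACCBBBACAC ⇒ AC·CB·B·CB·B·B·AC·AC·AC·CB·B·CB·B·B·AC·AC·AC·CB·B·CB·B
    A ↦ CB
    B ↦ AC
    C ↦ B

A->CB, B->AC, C->B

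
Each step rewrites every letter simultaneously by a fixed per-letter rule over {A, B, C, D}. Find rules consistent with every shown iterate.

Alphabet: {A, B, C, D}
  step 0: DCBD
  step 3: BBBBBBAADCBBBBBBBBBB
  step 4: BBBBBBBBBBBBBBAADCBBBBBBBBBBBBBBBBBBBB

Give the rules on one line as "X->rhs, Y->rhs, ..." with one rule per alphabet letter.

A->B, B->BB, C->ADC, D->A

  step 3 ⇒ step 4: BBBBBBAADCBBBBBBBBBB ⇒ BB·BB·BB·BB·BB·BB·B·B·A·ADC·BB·BB·BB·BB·BB·BB·BB·BB·BB·BB
    A ↦ B
    B ↦ BB
    C ↦ ADC
    D ↦ A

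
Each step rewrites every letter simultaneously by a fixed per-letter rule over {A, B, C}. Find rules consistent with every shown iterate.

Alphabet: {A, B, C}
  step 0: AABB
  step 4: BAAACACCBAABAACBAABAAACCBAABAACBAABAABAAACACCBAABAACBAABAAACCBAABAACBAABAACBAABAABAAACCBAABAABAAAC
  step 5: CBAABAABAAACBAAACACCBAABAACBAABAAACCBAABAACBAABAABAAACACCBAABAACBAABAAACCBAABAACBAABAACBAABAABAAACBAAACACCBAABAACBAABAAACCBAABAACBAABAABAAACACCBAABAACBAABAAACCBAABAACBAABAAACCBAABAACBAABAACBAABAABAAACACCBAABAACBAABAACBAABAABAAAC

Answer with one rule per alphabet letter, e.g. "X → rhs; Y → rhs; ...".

A->BAA, B->C, C->AC

  step 4 ⇒ step 5: BAAACACCBAABAACBAABAAACCBAABAACBAABAABAAACACCBAABAACBAABAAACCBAABAACBAABAACBAABAABAAACCBAABAABAAAC ⇒ C·BAA·BAA·BAA·AC·BAA·AC·AC·C·BAA·BAA·C·BAA·BAA·AC·C·BAA·BAA·C·BAA·BAA·BAA·AC·AC·C·BAA·BAA·C·BAA·BAA·AC·C·BAA·BAA·C·BAA·BAA·C·BAA·BAA·BAA·AC·BAA·AC·AC·C·BAA·BAA·C·BAA·BAA·AC·C·BAA·BAA·C·BAA·BAA·BAA·AC·AC·C·BAA·BAA·C·BAA·BAA·AC·C·BAA·BAA·C·BAA·BAA·AC·C·BAA·BAA·C·BAA·BAA·C·BAA·BAA·BAA·AC·AC·C·BAA·BAA·C·BAA·BAA·C·BAA·BAA·BAA·AC
    A ↦ BAA
    B ↦ C
    C ↦ AC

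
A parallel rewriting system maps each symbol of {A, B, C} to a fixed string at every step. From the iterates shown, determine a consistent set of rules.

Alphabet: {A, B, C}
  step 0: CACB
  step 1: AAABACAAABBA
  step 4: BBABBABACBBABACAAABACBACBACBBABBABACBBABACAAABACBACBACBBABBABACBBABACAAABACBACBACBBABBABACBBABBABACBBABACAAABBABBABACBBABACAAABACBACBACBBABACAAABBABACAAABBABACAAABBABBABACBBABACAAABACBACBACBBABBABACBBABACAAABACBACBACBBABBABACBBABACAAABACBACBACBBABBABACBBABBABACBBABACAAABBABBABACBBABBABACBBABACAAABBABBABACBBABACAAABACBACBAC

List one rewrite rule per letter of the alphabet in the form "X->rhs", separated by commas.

A->BAC, B->BBA, C->AAA

  step 0 ⇒ step 1: CACB ⇒ AAA·BAC·AAA·BBA
    A ↦ BAC
    B ↦ BBA
    C ↦ AAA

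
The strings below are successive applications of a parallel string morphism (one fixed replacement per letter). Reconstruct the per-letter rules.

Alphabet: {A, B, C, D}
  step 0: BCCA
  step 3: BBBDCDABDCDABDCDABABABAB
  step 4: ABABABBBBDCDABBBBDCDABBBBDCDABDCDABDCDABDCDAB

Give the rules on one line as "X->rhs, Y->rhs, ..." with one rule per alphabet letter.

  step 3 ⇒ step 4: BBBDCDABDCDABDCDABABABAB ⇒ AB·AB·AB·B·B·B·DCD·AB·B·B·B·DCD·AB·B·B·B·DCD·AB·DCD·AB·DCD·AB·DCD·AB
    A ↦ DCD
    B ↦ AB
    C ↦ B
    D ↦ B

A->DCD, B->AB, C->B, D->B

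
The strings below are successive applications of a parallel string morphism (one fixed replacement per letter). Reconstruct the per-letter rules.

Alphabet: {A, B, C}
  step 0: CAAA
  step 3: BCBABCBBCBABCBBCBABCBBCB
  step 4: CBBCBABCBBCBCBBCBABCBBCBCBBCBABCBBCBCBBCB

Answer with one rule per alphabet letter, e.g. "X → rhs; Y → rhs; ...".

A->AB, B->CB, C->B

  step 3 ⇒ step 4: BCBABCBBCBABCBBCBABCBBCB ⇒ CB·B·CB·AB·CB·B·CB·CB·B·CB·AB·CB·B·CB·CB·B·CB·AB·CB·B·CB·CB·B·CB
    A ↦ AB
    B ↦ CB
    C ↦ B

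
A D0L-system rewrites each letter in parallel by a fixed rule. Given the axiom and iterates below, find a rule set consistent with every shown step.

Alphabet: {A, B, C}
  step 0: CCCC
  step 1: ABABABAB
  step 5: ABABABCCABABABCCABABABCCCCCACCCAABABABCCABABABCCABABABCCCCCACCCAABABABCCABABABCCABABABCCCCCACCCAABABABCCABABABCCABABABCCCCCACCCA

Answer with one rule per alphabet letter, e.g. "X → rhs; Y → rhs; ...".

A->CC, B->CA, C->AB

  step 0 ⇒ step 1: CCCC ⇒ AB·AB·AB·AB
    C ↦ AB
    A ↦ CC  (constrained at step 1)
    B ↦ CA  (constrained at step 1)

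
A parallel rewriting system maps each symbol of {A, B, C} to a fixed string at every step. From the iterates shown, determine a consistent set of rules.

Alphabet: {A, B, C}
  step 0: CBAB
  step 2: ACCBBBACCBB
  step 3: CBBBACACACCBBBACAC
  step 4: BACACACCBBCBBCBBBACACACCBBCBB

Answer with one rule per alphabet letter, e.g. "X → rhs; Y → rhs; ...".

A->CB, B->AC, C->B

  step 3 ⇒ step 4: CBBBACACACCBBBACAC ⇒ B·AC·AC·AC·CB·B·CB·B·CB·B·B·AC·AC·AC·CB·B·CB·B
    A ↦ CB
    B ↦ AC
    C ↦ B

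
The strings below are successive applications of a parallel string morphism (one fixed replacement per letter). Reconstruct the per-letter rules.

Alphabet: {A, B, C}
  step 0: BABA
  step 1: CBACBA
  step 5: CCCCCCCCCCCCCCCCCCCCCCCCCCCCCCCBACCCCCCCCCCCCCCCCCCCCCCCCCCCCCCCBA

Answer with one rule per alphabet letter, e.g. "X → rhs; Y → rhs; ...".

A->BA, B->C, C->CC

  step 0 ⇒ step 1: BABA ⇒ C·BA·C·BA
    A ↦ BA
    B ↦ C
    C ↦ CC  (constrained at step 1)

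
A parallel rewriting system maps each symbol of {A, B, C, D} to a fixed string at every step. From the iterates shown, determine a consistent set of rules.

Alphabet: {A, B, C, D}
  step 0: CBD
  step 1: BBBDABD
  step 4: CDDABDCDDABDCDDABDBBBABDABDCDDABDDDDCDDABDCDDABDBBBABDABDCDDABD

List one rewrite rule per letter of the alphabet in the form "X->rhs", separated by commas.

  step 0 ⇒ step 1: CBD ⇒ BBB·D·ABD
    B ↦ D
    C ↦ BBB
    D ↦ ABD
    A ↦ CD  (constrained at step 1)

A->CD, B->D, C->BBB, D->ABD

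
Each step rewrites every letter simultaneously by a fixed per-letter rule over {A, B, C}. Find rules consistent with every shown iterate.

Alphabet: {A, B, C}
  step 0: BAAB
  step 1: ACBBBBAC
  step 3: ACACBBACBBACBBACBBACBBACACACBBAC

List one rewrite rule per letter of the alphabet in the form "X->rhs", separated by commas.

A->BB, B->AC, C->AC

  step 0 ⇒ step 1: BAAB ⇒ AC·BB·BB·AC
    A ↦ BB
    B ↦ AC
    C ↦ AC  (constrained at step 1)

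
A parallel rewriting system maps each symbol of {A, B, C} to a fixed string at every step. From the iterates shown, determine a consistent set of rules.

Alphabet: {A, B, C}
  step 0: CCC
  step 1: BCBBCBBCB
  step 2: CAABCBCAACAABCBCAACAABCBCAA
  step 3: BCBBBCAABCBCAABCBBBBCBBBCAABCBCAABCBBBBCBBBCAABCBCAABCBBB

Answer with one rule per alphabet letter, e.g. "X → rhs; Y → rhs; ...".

  step 2 ⇒ step 3: CAABCBCAACAABCBCAACAABCBCAA ⇒ BCB·B·B·CAA·BCB·CAA·BCB·B·B·BCB·B·B·CAA·BCB·CAA·BCB·B·B·BCB·B·B·CAA·BCB·CAA·BCB·B·B
    A ↦ B
    B ↦ CAA
    C ↦ BCB

A->B, B->CAA, C->BCB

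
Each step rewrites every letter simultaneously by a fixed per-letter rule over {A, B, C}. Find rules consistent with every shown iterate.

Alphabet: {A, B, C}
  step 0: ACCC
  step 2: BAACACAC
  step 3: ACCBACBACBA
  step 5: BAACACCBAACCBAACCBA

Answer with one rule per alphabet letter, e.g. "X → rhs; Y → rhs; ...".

A->C, B->A, C->BA

  step 2 ⇒ step 3: BAACACAC ⇒ A·C·C·BA·C·BA·C·BA
    A ↦ C
    B ↦ A
    C ↦ BA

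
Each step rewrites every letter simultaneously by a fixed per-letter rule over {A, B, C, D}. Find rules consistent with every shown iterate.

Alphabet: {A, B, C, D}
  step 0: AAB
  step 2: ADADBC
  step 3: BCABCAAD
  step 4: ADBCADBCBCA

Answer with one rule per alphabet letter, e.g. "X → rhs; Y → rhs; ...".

A->BC, B->A, C->D, D->A

  step 3 ⇒ step 4: BCABCAAD ⇒ A·D·BC·A·D·BC·BC·A
    A ↦ BC
    B ↦ A
    C ↦ D
    D ↦ A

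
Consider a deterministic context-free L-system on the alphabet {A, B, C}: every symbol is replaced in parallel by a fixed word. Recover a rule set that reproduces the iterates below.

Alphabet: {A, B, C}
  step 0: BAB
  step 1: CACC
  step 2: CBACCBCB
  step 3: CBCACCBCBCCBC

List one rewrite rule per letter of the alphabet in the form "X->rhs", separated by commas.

A->AC, B->C, C->CB

  step 2 ⇒ step 3: CBACCBCB ⇒ CB·C·AC·CB·CB·C·CB·C
    A ↦ AC
    B ↦ C
    C ↦ CB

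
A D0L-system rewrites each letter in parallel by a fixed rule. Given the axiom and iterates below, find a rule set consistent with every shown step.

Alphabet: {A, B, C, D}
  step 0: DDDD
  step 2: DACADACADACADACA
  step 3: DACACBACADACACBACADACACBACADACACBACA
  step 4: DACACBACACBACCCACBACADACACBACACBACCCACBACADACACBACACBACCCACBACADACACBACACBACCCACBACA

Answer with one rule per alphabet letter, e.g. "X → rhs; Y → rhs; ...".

A->CA, B->CC, C->CBA, D->DA

  step 3 ⇒ step 4: DACACBACADACACBACADACACBACADACACBACA ⇒ DA·CA·CBA·CA·CBA·CC·CA·CBA·CA·DA·CA·CBA·CA·CBA·CC·CA·CBA·CA·DA·CA·CBA·CA·CBA·CC·CA·CBA·CA·DA·CA·CBA·CA·CBA·CC·CA·CBA·CA
    A ↦ CA
    B ↦ CC
    C ↦ CBA
    D ↦ DA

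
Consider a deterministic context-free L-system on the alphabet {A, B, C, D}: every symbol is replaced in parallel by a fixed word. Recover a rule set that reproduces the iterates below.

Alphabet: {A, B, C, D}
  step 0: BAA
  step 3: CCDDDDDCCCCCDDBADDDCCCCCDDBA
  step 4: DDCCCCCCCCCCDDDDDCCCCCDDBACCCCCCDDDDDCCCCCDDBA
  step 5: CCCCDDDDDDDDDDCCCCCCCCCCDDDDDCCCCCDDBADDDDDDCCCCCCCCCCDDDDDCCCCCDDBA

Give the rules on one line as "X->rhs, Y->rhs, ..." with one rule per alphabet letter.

A->DBA, B->CD, C->D, D->CC

  step 4 ⇒ step 5: DDCCCCCCCCCCDDDDDCCCCCDDBACCCCCCDDDDDCCCCCDDBA ⇒ CC·CC·D·D·D·D·D·D·D·D·D·D·CC·CC·CC·CC·CC·D·D·D·D·D·CC·CC·CD·DBA·D·D·D·D·D·D·CC·CC·CC·CC·CC·D·D·D·D·D·CC·CC·CD·DBA
    A ↦ DBA
    B ↦ CD
    C ↦ D
    D ↦ CC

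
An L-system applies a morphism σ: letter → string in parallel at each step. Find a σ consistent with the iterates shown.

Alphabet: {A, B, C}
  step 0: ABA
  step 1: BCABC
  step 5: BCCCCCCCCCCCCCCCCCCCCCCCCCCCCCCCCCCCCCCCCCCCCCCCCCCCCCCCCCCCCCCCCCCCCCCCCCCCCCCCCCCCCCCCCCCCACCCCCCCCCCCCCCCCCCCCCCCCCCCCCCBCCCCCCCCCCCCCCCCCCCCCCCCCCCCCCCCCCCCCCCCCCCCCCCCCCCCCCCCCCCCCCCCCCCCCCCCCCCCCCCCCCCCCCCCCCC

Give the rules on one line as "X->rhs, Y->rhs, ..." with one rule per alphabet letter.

  step 0 ⇒ step 1: ABA ⇒ BC·A·BC
    A ↦ BC
    B ↦ A
    C ↦ CCC  (constrained at step 1)

A->BC, B->A, C->CCC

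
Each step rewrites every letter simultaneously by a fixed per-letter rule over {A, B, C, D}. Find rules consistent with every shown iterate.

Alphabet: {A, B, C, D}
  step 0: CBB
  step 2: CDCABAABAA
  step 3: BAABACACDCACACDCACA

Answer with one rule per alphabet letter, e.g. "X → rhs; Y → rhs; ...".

A->CA, B->CD, C->BA, D->A

  step 2 ⇒ step 3: CDCABAABAA ⇒ BA·A·BA·CA·CD·CA·CA·CD·CA·CA
    A ↦ CA
    B ↦ CD
    C ↦ BA
    D ↦ A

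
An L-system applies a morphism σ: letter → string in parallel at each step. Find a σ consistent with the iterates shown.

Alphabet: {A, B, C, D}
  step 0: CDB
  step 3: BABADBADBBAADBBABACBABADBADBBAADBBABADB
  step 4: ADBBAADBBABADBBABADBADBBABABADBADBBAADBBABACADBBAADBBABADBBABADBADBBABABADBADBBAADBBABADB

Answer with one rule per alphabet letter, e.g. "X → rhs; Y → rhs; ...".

  step 3 ⇒ step 4: BABADBADBBAADBBABACBABADBADBBAADBBABADB ⇒ ADB·BA·ADB·BA·B·ADB·BA·B·ADB·ADB·BA·BA·B·ADB·ADB·BA·ADB·BA·BAC·ADB·BA·ADB·BA·B·ADB·BA·B·ADB·ADB·BA·BA·B·ADB·ADB·BA·ADB·BA·B·ADB
    A ↦ BA
    B ↦ ADB
    C ↦ BAC
    D ↦ B

A->BA, B->ADB, C->BAC, D->B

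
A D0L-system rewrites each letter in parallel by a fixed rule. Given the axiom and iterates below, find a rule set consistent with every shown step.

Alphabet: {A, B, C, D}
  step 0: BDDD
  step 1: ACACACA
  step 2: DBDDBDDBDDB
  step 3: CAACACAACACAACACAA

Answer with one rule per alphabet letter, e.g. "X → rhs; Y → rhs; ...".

  step 2 ⇒ step 3: DBDDBDDBDDB ⇒ CA·A·CA·CA·A·CA·CA·A·CA·CA·A
    B ↦ A
    D ↦ CA
  step 1 ⇒ step 2: ACACACA ⇒ DB·D·DB·D·DB·D·DB
    A ↦ DB
  step 1 ⇒ step 2: ACACACA ⇒ DB·D·DB·D·DB·D·DB
    C ↦ D

A->DB, B->A, C->D, D->CA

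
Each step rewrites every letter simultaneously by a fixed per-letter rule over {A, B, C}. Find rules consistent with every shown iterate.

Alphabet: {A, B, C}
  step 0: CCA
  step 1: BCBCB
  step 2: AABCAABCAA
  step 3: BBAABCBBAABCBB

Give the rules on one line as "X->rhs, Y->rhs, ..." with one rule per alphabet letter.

A->B, B->AA, C->BC

  step 2 ⇒ step 3: AABCAABCAA ⇒ B·B·AA·BC·B·B·AA·BC·B·B
    A ↦ B
    B ↦ AA
    C ↦ BC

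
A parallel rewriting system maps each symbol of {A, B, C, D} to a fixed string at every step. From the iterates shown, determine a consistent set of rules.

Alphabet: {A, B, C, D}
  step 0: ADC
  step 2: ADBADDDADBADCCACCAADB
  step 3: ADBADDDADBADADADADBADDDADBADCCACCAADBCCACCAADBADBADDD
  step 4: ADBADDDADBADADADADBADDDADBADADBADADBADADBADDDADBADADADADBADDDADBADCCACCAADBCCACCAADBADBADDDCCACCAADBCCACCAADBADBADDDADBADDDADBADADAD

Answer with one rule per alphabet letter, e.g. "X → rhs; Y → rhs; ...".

A->ADB, B->DD, C->CCA, D->AD

  step 3 ⇒ step 4: ADBADDDADBADADADADBADDDADBADCCACCAADBCCACCAADBADBADDD ⇒ ADB·AD·DD·ADB·AD·AD·AD·ADB·AD·DD·ADB·AD·ADB·AD·ADB·AD·ADB·AD·DD·ADB·AD·AD·AD·ADB·AD·DD·ADB·AD·CCA·CCA·ADB·CCA·CCA·ADB·ADB·AD·DD·CCA·CCA·ADB·CCA·CCA·ADB·ADB·AD·DD·ADB·AD·DD·ADB·AD·AD·AD
    A ↦ ADB
    B ↦ DD
    C ↦ CCA
    D ↦ AD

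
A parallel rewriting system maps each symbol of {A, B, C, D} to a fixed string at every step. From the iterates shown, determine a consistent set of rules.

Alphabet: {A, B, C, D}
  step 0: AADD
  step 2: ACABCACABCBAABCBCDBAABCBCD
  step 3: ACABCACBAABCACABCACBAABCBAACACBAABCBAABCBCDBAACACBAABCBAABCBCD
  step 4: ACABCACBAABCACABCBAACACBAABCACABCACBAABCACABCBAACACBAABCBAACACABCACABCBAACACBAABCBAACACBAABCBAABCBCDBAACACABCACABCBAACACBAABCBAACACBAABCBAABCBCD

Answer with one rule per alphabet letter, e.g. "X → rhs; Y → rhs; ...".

A->AC, B->BA, C->ABC, D->BCD

  step 3 ⇒ step 4: ACABCACBAABCACABCACBAABCBAACACBAABCBAABCBCDBAACACBAABCBAABCBCD ⇒ AC·ABC·AC·BA·ABC·AC·ABC·BA·AC·AC·BA·ABC·AC·ABC·AC·BA·ABC·AC·ABC·BA·AC·AC·BA·ABC·BA·AC·AC·ABC·AC·ABC·BA·AC·AC·BA·ABC·BA·AC·AC·BA·ABC·BA·ABC·BCD·BA·AC·AC·ABC·AC·ABC·BA·AC·AC·BA·ABC·BA·AC·AC·BA·ABC·BA·ABC·BCD
    A ↦ AC
    B ↦ BA
    C ↦ ABC
    D ↦ BCD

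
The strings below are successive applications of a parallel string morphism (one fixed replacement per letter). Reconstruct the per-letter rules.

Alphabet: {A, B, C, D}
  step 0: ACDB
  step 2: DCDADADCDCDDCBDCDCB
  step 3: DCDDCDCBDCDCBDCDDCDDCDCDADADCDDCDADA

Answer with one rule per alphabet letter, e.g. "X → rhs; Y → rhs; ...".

A->DCB, B->ADA, C->D, D->DC

  step 2 ⇒ step 3: DCDADADCDCDDCBDCDCB ⇒ DC·D·DC·DCB·DC·DCB·DC·D·DC·D·DC·DC·D·ADA·DC·D·DC·D·ADA
    A ↦ DCB
    B ↦ ADA
    C ↦ D
    D ↦ DC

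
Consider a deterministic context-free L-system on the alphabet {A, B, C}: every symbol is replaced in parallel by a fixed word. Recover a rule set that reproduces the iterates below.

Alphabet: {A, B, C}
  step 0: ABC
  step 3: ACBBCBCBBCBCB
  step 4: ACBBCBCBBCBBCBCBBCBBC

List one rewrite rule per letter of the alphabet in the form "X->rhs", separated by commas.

A->AC, B->BC, C->B

  step 3 ⇒ step 4: ACBBCBCBBCBCB ⇒ AC·B·BC·BC·B·BC·B·BC·BC·B·BC·B·BC
    A ↦ AC
    B ↦ BC
    C ↦ B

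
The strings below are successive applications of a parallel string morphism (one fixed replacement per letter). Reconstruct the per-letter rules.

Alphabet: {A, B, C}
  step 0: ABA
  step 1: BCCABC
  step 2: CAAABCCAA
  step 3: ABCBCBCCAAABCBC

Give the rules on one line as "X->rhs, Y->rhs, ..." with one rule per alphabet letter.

A->BC, B->CA, C->A

  step 2 ⇒ step 3: CAAABCCAA ⇒ A·BC·BC·BC·CA·A·A·BC·BC
    A ↦ BC
    B ↦ CA
    C ↦ A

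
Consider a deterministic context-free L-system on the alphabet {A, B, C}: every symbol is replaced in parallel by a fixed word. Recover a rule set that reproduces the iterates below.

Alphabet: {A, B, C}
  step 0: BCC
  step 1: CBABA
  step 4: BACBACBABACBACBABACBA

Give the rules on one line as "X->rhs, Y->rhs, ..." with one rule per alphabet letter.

  step 0 ⇒ step 1: BCC ⇒ C·BA·BA
    B ↦ C
    C ↦ BA
    A ↦ BA  (constrained at step 1)

A->BA, B->C, C->BA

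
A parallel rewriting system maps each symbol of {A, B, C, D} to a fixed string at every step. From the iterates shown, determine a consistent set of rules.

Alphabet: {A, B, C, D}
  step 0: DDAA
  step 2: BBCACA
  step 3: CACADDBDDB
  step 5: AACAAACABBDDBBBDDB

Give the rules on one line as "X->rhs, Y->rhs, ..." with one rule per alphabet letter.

A->B, B->CA, C->DD, D->A

  step 2 ⇒ step 3: BBCACA ⇒ CA·CA·DD·B·DD·B
    A ↦ B
    B ↦ CA
    C ↦ DD
    D ↦ A  (constrained at step 0)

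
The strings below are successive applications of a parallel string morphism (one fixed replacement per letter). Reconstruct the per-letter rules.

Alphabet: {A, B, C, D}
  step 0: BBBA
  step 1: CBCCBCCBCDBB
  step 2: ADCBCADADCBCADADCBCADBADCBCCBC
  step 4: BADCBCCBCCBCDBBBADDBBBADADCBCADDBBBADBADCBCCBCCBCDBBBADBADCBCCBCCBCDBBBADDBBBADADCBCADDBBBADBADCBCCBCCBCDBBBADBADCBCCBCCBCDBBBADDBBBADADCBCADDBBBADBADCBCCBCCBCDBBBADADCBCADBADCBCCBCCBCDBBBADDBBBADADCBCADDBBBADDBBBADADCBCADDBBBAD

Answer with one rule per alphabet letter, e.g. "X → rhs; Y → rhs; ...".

  step 1 ⇒ step 2: CBCCBCCBCDBB ⇒ AD·CBC·AD·AD·CBC·AD·AD·CBC·AD·BAD·CBC·CBC
    B ↦ CBC
    C ↦ AD
    D ↦ BAD
  step 0 ⇒ step 1: BBBA ⇒ CBC·CBC·CBC·DBB
    A ↦ DBB

A->DBB, B->CBC, C->AD, D->BAD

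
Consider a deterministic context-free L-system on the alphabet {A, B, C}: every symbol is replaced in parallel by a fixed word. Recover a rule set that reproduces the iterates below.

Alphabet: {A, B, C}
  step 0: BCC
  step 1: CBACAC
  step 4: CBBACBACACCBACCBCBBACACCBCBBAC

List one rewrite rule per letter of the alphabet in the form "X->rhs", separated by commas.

A->B, B->CB, C->AC

  step 0 ⇒ step 1: BCC ⇒ CB·AC·AC
    B ↦ CB
    C ↦ AC
    A ↦ B  (constrained at step 1)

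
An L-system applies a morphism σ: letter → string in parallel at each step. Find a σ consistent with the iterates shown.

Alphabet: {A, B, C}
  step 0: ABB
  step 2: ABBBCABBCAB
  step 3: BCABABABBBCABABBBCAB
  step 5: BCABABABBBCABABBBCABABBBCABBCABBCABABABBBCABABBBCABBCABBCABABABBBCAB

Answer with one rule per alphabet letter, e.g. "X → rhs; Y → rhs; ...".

  step 2 ⇒ step 3: ABBBCABBCAB ⇒ BC·AB·AB·AB·B·BC·AB·AB·B·BC·AB
    A ↦ BC
    B ↦ AB
    C ↦ B

A->BC, B->AB, C->B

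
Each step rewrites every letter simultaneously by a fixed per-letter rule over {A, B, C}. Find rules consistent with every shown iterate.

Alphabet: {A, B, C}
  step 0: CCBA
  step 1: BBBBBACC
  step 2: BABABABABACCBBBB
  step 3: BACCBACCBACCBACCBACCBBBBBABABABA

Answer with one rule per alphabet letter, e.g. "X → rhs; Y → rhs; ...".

  step 2 ⇒ step 3: BABABABABACCBBBB ⇒ BA·CC·BA·CC·BA·CC·BA·CC·BA·CC·BB·BB·BA·BA·BA·BA
    A ↦ CC
    B ↦ BA
    C ↦ BB

A->CC, B->BA, C->BB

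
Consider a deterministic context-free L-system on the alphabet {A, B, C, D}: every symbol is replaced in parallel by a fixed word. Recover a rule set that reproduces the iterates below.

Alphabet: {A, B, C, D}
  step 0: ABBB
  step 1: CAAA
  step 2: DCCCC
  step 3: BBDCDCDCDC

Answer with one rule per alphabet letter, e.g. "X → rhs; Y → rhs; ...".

A->C, B->A, C->DC, D->BB

  step 2 ⇒ step 3: DCCCC ⇒ BB·DC·DC·DC·DC
    C ↦ DC
    D ↦ BB
  step 0 ⇒ step 1: ABBB ⇒ C·A·A·A
    A ↦ C
  step 0 ⇒ step 1: ABBB ⇒ C·A·A·A
    B ↦ A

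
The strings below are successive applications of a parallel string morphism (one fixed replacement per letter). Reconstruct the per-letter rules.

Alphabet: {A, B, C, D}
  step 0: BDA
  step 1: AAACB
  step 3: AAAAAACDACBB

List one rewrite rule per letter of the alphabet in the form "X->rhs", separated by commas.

A->B, B->AA, C->CD, D->AC

  step 0 ⇒ step 1: BDA ⇒ AA·AC·B
    A ↦ B
    B ↦ AA
    D ↦ AC
    C ↦ CD  (constrained at step 1)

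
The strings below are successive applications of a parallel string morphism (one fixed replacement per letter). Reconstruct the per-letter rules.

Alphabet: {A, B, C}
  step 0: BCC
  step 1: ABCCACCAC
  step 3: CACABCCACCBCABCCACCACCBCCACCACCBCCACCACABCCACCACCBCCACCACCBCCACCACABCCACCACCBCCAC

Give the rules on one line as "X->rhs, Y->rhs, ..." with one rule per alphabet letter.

A->CBC, B->ABC, C->CAC

  step 0 ⇒ step 1: BCC ⇒ ABC·CAC·CAC
    B ↦ ABC
    C ↦ CAC
    A ↦ CBC  (constrained at step 1)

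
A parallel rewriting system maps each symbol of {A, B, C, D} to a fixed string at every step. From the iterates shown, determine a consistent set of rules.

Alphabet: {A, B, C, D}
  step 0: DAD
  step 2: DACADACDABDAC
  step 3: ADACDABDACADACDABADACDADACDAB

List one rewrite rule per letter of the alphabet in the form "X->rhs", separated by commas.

  step 2 ⇒ step 3: DACADACDABDAC ⇒ A·DAC·DAB·DAC·A·DAC·DAB·A·DAC·D·A·DAC·DAB
    A ↦ DAC
    B ↦ D
    C ↦ DAB
    D ↦ A

A->DAC, B->D, C->DAB, D->A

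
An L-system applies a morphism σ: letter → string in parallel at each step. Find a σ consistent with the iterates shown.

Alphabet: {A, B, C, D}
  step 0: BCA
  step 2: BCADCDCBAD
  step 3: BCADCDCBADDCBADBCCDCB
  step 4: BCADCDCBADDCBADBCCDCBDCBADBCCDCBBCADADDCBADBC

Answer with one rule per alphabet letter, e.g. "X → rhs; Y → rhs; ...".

A->C, B->BC, C->AD, D->DCB

  step 3 ⇒ step 4: BCADCDCBADDCBADBCCDCB ⇒ BC·AD·C·DCB·AD·DCB·AD·BC·C·DCB·DCB·AD·BC·C·DCB·BC·AD·AD·DCB·AD·BC
    A ↦ C
    B ↦ BC
    C ↦ AD
    D ↦ DCB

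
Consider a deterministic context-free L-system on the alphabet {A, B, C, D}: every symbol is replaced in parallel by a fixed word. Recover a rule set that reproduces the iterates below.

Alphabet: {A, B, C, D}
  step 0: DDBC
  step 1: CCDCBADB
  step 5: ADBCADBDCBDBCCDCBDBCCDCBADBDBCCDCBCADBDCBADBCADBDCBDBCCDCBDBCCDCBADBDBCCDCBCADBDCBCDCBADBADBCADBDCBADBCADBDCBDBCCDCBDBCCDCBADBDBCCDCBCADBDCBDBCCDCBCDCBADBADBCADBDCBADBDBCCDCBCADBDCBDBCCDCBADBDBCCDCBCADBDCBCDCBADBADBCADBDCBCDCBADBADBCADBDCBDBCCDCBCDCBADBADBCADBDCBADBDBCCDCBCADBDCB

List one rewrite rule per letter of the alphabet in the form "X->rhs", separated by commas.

  step 0 ⇒ step 1: DDBC ⇒ C·C·DCB·ADB
    B ↦ DCB
    C ↦ ADB
    D ↦ C
    A ↦ DBC  (constrained at step 1)

A->DBC, B->DCB, C->ADB, D->C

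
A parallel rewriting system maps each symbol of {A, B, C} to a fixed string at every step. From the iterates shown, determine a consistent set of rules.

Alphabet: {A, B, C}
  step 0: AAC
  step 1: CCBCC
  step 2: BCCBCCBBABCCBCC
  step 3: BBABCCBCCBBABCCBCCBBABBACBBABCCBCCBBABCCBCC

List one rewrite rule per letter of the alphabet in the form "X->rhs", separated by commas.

A->C, B->BBA, C->BCC

  step 2 ⇒ step 3: BCCBCCBBABCCBCC ⇒ BBA·BCC·BCC·BBA·BCC·BCC·BBA·BBA·C·BBA·BCC·BCC·BBA·BCC·BCC
    A ↦ C
    B ↦ BBA
    C ↦ BCC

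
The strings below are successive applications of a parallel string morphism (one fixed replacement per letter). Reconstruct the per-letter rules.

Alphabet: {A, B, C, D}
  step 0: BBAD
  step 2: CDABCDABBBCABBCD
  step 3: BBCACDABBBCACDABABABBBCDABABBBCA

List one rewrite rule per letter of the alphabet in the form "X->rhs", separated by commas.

  step 2 ⇒ step 3: CDABCDABBBCABBCD ⇒ BB·CA·CD·AB·BB·CA·CD·AB·AB·AB·BB·CD·AB·AB·BB·CA
    A ↦ CD
    B ↦ AB
    C ↦ BB
    D ↦ CA

A->CD, B->AB, C->BB, D->CA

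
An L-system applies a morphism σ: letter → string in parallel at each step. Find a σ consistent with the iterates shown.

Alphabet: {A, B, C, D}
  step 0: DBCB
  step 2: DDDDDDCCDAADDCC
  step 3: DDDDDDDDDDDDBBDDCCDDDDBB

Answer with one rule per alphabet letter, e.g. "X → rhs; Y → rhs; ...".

A->C, B->DAA, C->B, D->DD

  step 2 ⇒ step 3: DDDDDDCCDAADDCC ⇒ DD·DD·DD·DD·DD·DD·B·B·DD·C·C·DD·DD·B·B
    A ↦ C
    C ↦ B
    D ↦ DD
    B ↦ DAA  (constrained at step 0)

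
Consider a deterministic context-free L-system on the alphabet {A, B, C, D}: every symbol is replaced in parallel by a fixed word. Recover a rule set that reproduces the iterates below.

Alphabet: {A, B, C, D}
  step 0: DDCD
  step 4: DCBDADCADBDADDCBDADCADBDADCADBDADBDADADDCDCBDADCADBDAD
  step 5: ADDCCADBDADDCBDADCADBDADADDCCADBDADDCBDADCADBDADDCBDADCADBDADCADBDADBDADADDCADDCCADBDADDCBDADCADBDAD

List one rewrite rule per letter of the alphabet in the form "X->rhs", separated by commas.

A->BD, B->C, C->DC, D->AD

  step 4 ⇒ step 5: DCBDADCADBDADDCBDADCADBDADCADBDADBDADADDCDCBDADCADBDAD ⇒ AD·DC·C·AD·BD·AD·DC·BD·AD·C·AD·BD·AD·AD·DC·C·AD·BD·AD·DC·BD·AD·C·AD·BD·AD·DC·BD·AD·C·AD·BD·AD·C·AD·BD·AD·BD·AD·AD·DC·AD·DC·C·AD·BD·AD·DC·BD·AD·C·AD·BD·AD
    A ↦ BD
    B ↦ C
    C ↦ DC
    D ↦ AD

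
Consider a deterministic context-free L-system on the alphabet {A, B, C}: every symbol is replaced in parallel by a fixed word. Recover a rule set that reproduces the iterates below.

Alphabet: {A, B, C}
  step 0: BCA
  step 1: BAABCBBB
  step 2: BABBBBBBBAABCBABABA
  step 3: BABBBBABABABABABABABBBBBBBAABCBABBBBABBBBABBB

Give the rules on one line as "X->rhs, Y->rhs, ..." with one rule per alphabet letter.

A->BBB, B->BA, C->ABC

  step 2 ⇒ step 3: BABBBBBBBAABCBABABA ⇒ BA·BBB·BA·BA·BA·BA·BA·BA·BA·BBB·BBB·BA·ABC·BA·BBB·BA·BBB·BA·BBB
    A ↦ BBB
    B ↦ BA
    C ↦ ABC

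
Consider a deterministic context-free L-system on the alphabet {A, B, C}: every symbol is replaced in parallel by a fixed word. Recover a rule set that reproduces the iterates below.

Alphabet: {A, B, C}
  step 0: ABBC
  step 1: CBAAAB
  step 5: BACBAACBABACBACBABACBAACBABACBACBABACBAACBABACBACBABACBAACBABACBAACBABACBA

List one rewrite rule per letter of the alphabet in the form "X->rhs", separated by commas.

  step 0 ⇒ step 1: ABBC ⇒ CBA·A·A·B
    A ↦ CBA
    B ↦ A
    C ↦ B

A->CBA, B->A, C->B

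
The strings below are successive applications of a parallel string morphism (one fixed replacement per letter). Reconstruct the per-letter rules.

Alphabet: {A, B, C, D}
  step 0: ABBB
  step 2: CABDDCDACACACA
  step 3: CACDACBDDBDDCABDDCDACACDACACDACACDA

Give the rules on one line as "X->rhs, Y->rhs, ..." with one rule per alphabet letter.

A->CDA, B->C, C->CA, D->BDD

  step 2 ⇒ step 3: CABDDCDACACACA ⇒ CA·CDA·C·BDD·BDD·CA·BDD·CDA·CA·CDA·CA·CDA·CA·CDA
    A ↦ CDA
    B ↦ C
    C ↦ CA
    D ↦ BDD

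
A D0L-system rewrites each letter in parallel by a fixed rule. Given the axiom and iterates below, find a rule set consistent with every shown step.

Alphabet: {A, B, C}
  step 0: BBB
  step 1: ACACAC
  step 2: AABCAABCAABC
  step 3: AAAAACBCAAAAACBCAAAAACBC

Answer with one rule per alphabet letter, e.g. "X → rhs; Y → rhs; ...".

A->AA, B->AC, C->BC

  step 2 ⇒ step 3: AABCAABCAABC ⇒ AA·AA·AC·BC·AA·AA·AC·BC·AA·AA·AC·BC
    A ↦ AA
    B ↦ AC
    C ↦ BC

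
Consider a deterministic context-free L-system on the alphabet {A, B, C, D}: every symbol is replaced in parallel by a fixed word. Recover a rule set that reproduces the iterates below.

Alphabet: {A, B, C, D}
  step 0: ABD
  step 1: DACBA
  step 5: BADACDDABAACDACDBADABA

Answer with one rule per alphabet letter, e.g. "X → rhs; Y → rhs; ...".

  step 0 ⇒ step 1: ABD ⇒ D·AC·BA
    A ↦ D
    B ↦ AC
    D ↦ BA
    C ↦ A  (constrained at step 1)

A->D, B->AC, C->A, D->BA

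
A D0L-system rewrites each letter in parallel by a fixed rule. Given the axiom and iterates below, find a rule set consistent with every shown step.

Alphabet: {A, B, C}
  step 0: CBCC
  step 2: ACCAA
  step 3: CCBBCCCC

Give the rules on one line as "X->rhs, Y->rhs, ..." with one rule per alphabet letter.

A->CC, B->A, C->B

  step 2 ⇒ step 3: ACCAA ⇒ CC·B·B·CC·CC
    A ↦ CC
    C ↦ B
    B ↦ A  (constrained at step 0)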